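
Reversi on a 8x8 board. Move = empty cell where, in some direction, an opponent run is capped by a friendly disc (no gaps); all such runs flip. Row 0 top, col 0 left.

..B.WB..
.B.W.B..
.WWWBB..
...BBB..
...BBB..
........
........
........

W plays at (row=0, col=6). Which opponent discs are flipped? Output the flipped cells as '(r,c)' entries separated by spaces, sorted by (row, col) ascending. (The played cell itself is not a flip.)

Answer: (0,5)

Derivation:
Dir NW: edge -> no flip
Dir N: edge -> no flip
Dir NE: edge -> no flip
Dir W: opp run (0,5) capped by W -> flip
Dir E: first cell '.' (not opp) -> no flip
Dir SW: opp run (1,5) (2,4) (3,3), next='.' -> no flip
Dir S: first cell '.' (not opp) -> no flip
Dir SE: first cell '.' (not opp) -> no flip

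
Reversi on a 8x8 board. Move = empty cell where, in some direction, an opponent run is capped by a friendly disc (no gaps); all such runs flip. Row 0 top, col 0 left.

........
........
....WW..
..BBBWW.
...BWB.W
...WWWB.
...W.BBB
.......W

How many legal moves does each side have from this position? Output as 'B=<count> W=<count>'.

-- B to move --
(1,3): no bracket -> illegal
(1,4): flips 1 -> legal
(1,5): flips 3 -> legal
(1,6): flips 1 -> legal
(2,3): no bracket -> illegal
(2,6): no bracket -> illegal
(2,7): flips 1 -> legal
(3,7): flips 2 -> legal
(4,2): no bracket -> illegal
(4,6): no bracket -> illegal
(5,2): flips 3 -> legal
(5,7): no bracket -> illegal
(6,2): no bracket -> illegal
(6,4): flips 2 -> legal
(7,2): flips 2 -> legal
(7,3): flips 2 -> legal
(7,4): no bracket -> illegal
(7,6): no bracket -> illegal
B mobility = 9
-- W to move --
(2,1): flips 2 -> legal
(2,2): flips 1 -> legal
(2,3): flips 2 -> legal
(3,1): flips 3 -> legal
(4,1): no bracket -> illegal
(4,2): flips 2 -> legal
(4,6): flips 1 -> legal
(5,2): flips 2 -> legal
(5,7): flips 2 -> legal
(6,4): no bracket -> illegal
(7,4): flips 2 -> legal
(7,5): flips 1 -> legal
(7,6): flips 1 -> legal
W mobility = 11

Answer: B=9 W=11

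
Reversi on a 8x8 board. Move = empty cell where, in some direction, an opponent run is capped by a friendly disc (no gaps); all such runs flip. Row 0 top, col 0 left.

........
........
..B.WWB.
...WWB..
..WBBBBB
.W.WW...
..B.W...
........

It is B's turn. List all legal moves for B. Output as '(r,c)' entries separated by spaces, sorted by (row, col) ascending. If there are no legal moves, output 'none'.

(1,3): flips 1 -> legal
(1,4): flips 2 -> legal
(1,5): flips 1 -> legal
(1,6): flips 2 -> legal
(2,3): flips 4 -> legal
(3,1): no bracket -> illegal
(3,2): flips 2 -> legal
(3,6): no bracket -> illegal
(4,0): flips 1 -> legal
(4,1): flips 1 -> legal
(5,0): no bracket -> illegal
(5,2): no bracket -> illegal
(5,5): no bracket -> illegal
(6,0): no bracket -> illegal
(6,1): no bracket -> illegal
(6,3): flips 2 -> legal
(6,5): flips 1 -> legal
(7,3): no bracket -> illegal
(7,4): flips 2 -> legal
(7,5): no bracket -> illegal

Answer: (1,3) (1,4) (1,5) (1,6) (2,3) (3,2) (4,0) (4,1) (6,3) (6,5) (7,4)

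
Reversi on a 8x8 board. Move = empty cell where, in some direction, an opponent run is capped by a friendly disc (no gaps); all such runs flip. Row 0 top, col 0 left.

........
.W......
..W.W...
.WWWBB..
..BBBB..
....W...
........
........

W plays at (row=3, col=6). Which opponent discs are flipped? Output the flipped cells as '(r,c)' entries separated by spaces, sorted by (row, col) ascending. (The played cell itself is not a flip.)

Answer: (3,4) (3,5) (4,5)

Derivation:
Dir NW: first cell '.' (not opp) -> no flip
Dir N: first cell '.' (not opp) -> no flip
Dir NE: first cell '.' (not opp) -> no flip
Dir W: opp run (3,5) (3,4) capped by W -> flip
Dir E: first cell '.' (not opp) -> no flip
Dir SW: opp run (4,5) capped by W -> flip
Dir S: first cell '.' (not opp) -> no flip
Dir SE: first cell '.' (not opp) -> no flip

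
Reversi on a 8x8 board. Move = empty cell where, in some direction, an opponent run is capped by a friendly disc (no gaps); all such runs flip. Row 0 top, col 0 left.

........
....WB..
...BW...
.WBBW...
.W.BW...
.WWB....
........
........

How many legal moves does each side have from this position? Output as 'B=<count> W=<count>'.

-- B to move --
(0,3): no bracket -> illegal
(0,4): no bracket -> illegal
(0,5): flips 1 -> legal
(1,3): flips 1 -> legal
(2,0): no bracket -> illegal
(2,1): no bracket -> illegal
(2,2): no bracket -> illegal
(2,5): flips 2 -> legal
(3,0): flips 1 -> legal
(3,5): flips 2 -> legal
(4,0): no bracket -> illegal
(4,2): no bracket -> illegal
(4,5): flips 2 -> legal
(5,0): flips 3 -> legal
(5,4): no bracket -> illegal
(5,5): flips 1 -> legal
(6,0): no bracket -> illegal
(6,1): flips 1 -> legal
(6,2): no bracket -> illegal
(6,3): no bracket -> illegal
B mobility = 9
-- W to move --
(0,4): no bracket -> illegal
(0,5): no bracket -> illegal
(0,6): flips 1 -> legal
(1,2): flips 1 -> legal
(1,3): no bracket -> illegal
(1,6): flips 1 -> legal
(2,1): no bracket -> illegal
(2,2): flips 2 -> legal
(2,5): no bracket -> illegal
(2,6): no bracket -> illegal
(4,2): flips 2 -> legal
(5,4): flips 1 -> legal
(6,2): flips 1 -> legal
(6,3): no bracket -> illegal
(6,4): no bracket -> illegal
W mobility = 7

Answer: B=9 W=7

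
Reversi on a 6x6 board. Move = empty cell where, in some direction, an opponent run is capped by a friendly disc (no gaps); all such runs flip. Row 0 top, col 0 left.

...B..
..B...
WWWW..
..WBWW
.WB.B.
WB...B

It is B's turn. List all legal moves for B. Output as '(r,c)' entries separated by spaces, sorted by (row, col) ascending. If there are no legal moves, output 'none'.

(1,0): no bracket -> illegal
(1,1): flips 1 -> legal
(1,3): flips 1 -> legal
(1,4): no bracket -> illegal
(2,4): flips 1 -> legal
(2,5): no bracket -> illegal
(3,0): flips 1 -> legal
(3,1): flips 2 -> legal
(4,0): flips 1 -> legal
(4,3): no bracket -> illegal
(4,5): flips 2 -> legal
(5,2): no bracket -> illegal

Answer: (1,1) (1,3) (2,4) (3,0) (3,1) (4,0) (4,5)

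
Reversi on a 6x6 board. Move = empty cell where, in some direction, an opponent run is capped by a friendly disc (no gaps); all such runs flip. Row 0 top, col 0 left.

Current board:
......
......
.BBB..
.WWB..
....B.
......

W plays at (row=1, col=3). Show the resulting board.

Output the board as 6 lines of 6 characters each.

Place W at (1,3); scan 8 dirs for brackets.
Dir NW: first cell '.' (not opp) -> no flip
Dir N: first cell '.' (not opp) -> no flip
Dir NE: first cell '.' (not opp) -> no flip
Dir W: first cell '.' (not opp) -> no flip
Dir E: first cell '.' (not opp) -> no flip
Dir SW: opp run (2,2) capped by W -> flip
Dir S: opp run (2,3) (3,3), next='.' -> no flip
Dir SE: first cell '.' (not opp) -> no flip
All flips: (2,2)

Answer: ......
...W..
.BWB..
.WWB..
....B.
......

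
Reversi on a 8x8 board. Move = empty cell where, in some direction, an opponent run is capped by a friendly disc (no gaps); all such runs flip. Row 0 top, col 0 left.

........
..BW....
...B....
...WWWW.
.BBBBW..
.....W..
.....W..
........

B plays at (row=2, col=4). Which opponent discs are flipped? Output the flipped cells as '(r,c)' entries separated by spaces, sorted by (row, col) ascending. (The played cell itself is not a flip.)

Answer: (3,3) (3,4)

Derivation:
Dir NW: opp run (1,3), next='.' -> no flip
Dir N: first cell '.' (not opp) -> no flip
Dir NE: first cell '.' (not opp) -> no flip
Dir W: first cell 'B' (not opp) -> no flip
Dir E: first cell '.' (not opp) -> no flip
Dir SW: opp run (3,3) capped by B -> flip
Dir S: opp run (3,4) capped by B -> flip
Dir SE: opp run (3,5), next='.' -> no flip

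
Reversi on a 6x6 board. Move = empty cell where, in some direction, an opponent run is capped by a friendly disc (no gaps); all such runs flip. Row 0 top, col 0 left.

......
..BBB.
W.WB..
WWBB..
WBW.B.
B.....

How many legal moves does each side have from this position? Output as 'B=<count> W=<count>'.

-- B to move --
(1,0): flips 3 -> legal
(1,1): flips 1 -> legal
(2,1): flips 2 -> legal
(4,3): flips 1 -> legal
(5,1): flips 1 -> legal
(5,2): flips 1 -> legal
(5,3): no bracket -> illegal
B mobility = 6
-- W to move --
(0,1): no bracket -> illegal
(0,2): flips 1 -> legal
(0,3): no bracket -> illegal
(0,4): flips 1 -> legal
(0,5): no bracket -> illegal
(1,1): no bracket -> illegal
(1,5): no bracket -> illegal
(2,1): no bracket -> illegal
(2,4): flips 2 -> legal
(2,5): no bracket -> illegal
(3,4): flips 2 -> legal
(3,5): no bracket -> illegal
(4,3): no bracket -> illegal
(4,5): no bracket -> illegal
(5,1): flips 1 -> legal
(5,2): flips 1 -> legal
(5,3): no bracket -> illegal
(5,4): no bracket -> illegal
(5,5): flips 2 -> legal
W mobility = 7

Answer: B=6 W=7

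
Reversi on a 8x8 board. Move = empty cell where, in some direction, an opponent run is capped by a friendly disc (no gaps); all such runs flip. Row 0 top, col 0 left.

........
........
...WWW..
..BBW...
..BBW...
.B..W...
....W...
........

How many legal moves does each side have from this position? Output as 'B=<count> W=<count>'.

Answer: B=8 W=7

Derivation:
-- B to move --
(1,2): no bracket -> illegal
(1,3): flips 1 -> legal
(1,4): flips 1 -> legal
(1,5): flips 1 -> legal
(1,6): flips 2 -> legal
(2,2): no bracket -> illegal
(2,6): no bracket -> illegal
(3,5): flips 1 -> legal
(3,6): no bracket -> illegal
(4,5): flips 1 -> legal
(5,3): no bracket -> illegal
(5,5): flips 1 -> legal
(6,3): no bracket -> illegal
(6,5): flips 1 -> legal
(7,3): no bracket -> illegal
(7,4): no bracket -> illegal
(7,5): no bracket -> illegal
B mobility = 8
-- W to move --
(2,1): flips 2 -> legal
(2,2): flips 1 -> legal
(3,1): flips 2 -> legal
(4,0): no bracket -> illegal
(4,1): flips 3 -> legal
(5,0): no bracket -> illegal
(5,2): flips 1 -> legal
(5,3): flips 2 -> legal
(6,0): flips 3 -> legal
(6,1): no bracket -> illegal
(6,2): no bracket -> illegal
W mobility = 7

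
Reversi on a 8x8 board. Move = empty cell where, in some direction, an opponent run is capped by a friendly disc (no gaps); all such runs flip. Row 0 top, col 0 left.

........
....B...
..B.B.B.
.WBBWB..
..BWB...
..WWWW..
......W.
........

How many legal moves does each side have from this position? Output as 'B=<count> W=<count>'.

-- B to move --
(2,0): flips 1 -> legal
(2,1): no bracket -> illegal
(2,3): no bracket -> illegal
(2,5): no bracket -> illegal
(3,0): flips 1 -> legal
(4,0): flips 1 -> legal
(4,1): no bracket -> illegal
(4,5): no bracket -> illegal
(4,6): no bracket -> illegal
(5,1): no bracket -> illegal
(5,6): no bracket -> illegal
(5,7): no bracket -> illegal
(6,1): no bracket -> illegal
(6,2): flips 2 -> legal
(6,3): flips 2 -> legal
(6,4): flips 2 -> legal
(6,5): flips 2 -> legal
(6,7): no bracket -> illegal
(7,5): no bracket -> illegal
(7,6): no bracket -> illegal
(7,7): flips 2 -> legal
B mobility = 8
-- W to move --
(0,3): no bracket -> illegal
(0,4): flips 2 -> legal
(0,5): no bracket -> illegal
(1,1): flips 3 -> legal
(1,2): flips 3 -> legal
(1,3): flips 1 -> legal
(1,5): no bracket -> illegal
(1,6): no bracket -> illegal
(1,7): flips 3 -> legal
(2,1): flips 1 -> legal
(2,3): flips 1 -> legal
(2,5): no bracket -> illegal
(2,7): no bracket -> illegal
(3,6): flips 1 -> legal
(3,7): no bracket -> illegal
(4,1): flips 1 -> legal
(4,5): flips 1 -> legal
(4,6): no bracket -> illegal
(5,1): no bracket -> illegal
W mobility = 10

Answer: B=8 W=10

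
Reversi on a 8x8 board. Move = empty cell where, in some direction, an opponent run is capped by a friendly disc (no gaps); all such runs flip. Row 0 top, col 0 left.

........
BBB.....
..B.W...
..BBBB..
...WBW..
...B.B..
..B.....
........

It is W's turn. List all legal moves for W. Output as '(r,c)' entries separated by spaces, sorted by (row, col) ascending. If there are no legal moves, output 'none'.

Answer: (2,1) (2,3) (2,5) (4,2) (4,6) (5,4) (6,3) (6,5)

Derivation:
(0,0): no bracket -> illegal
(0,1): no bracket -> illegal
(0,2): no bracket -> illegal
(0,3): no bracket -> illegal
(1,3): no bracket -> illegal
(2,0): no bracket -> illegal
(2,1): flips 1 -> legal
(2,3): flips 2 -> legal
(2,5): flips 2 -> legal
(2,6): no bracket -> illegal
(3,1): no bracket -> illegal
(3,6): no bracket -> illegal
(4,1): no bracket -> illegal
(4,2): flips 1 -> legal
(4,6): flips 1 -> legal
(5,1): no bracket -> illegal
(5,2): no bracket -> illegal
(5,4): flips 2 -> legal
(5,6): no bracket -> illegal
(6,1): no bracket -> illegal
(6,3): flips 1 -> legal
(6,4): no bracket -> illegal
(6,5): flips 1 -> legal
(6,6): no bracket -> illegal
(7,1): no bracket -> illegal
(7,2): no bracket -> illegal
(7,3): no bracket -> illegal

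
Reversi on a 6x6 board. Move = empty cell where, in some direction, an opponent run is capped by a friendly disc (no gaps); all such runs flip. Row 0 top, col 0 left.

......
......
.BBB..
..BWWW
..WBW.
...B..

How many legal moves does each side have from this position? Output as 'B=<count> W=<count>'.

Answer: B=6 W=5

Derivation:
-- B to move --
(2,4): no bracket -> illegal
(2,5): flips 1 -> legal
(3,1): flips 1 -> legal
(4,1): flips 1 -> legal
(4,5): flips 2 -> legal
(5,1): no bracket -> illegal
(5,2): flips 1 -> legal
(5,4): no bracket -> illegal
(5,5): flips 2 -> legal
B mobility = 6
-- W to move --
(1,0): no bracket -> illegal
(1,1): flips 1 -> legal
(1,2): flips 3 -> legal
(1,3): flips 1 -> legal
(1,4): no bracket -> illegal
(2,0): no bracket -> illegal
(2,4): no bracket -> illegal
(3,0): no bracket -> illegal
(3,1): flips 1 -> legal
(4,1): no bracket -> illegal
(5,2): flips 1 -> legal
(5,4): no bracket -> illegal
W mobility = 5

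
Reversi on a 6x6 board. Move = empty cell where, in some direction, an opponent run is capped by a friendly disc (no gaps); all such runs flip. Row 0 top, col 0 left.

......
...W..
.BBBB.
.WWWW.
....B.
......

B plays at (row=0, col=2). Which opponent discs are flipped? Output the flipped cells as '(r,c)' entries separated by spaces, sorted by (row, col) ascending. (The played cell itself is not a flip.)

Dir NW: edge -> no flip
Dir N: edge -> no flip
Dir NE: edge -> no flip
Dir W: first cell '.' (not opp) -> no flip
Dir E: first cell '.' (not opp) -> no flip
Dir SW: first cell '.' (not opp) -> no flip
Dir S: first cell '.' (not opp) -> no flip
Dir SE: opp run (1,3) capped by B -> flip

Answer: (1,3)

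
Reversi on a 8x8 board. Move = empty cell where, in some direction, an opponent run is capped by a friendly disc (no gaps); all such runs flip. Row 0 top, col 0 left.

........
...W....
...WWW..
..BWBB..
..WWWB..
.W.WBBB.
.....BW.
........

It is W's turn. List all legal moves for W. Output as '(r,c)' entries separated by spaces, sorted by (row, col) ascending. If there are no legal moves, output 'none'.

Answer: (2,1) (2,2) (2,6) (3,1) (3,6) (4,1) (4,6) (5,7) (6,4) (6,7) (7,5) (7,6)

Derivation:
(2,1): flips 1 -> legal
(2,2): flips 1 -> legal
(2,6): flips 1 -> legal
(3,1): flips 1 -> legal
(3,6): flips 2 -> legal
(4,1): flips 1 -> legal
(4,6): flips 3 -> legal
(4,7): no bracket -> illegal
(5,7): flips 3 -> legal
(6,3): no bracket -> illegal
(6,4): flips 2 -> legal
(6,7): flips 3 -> legal
(7,4): no bracket -> illegal
(7,5): flips 4 -> legal
(7,6): flips 2 -> legal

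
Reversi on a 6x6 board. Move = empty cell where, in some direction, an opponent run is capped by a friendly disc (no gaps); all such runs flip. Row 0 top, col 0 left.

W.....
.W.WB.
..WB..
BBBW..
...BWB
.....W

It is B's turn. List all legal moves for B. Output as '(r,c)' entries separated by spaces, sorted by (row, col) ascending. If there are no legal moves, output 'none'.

(0,1): no bracket -> illegal
(0,2): no bracket -> illegal
(0,3): flips 1 -> legal
(0,4): flips 2 -> legal
(1,0): no bracket -> illegal
(1,2): flips 2 -> legal
(2,0): no bracket -> illegal
(2,1): flips 1 -> legal
(2,4): no bracket -> illegal
(3,4): flips 1 -> legal
(3,5): no bracket -> illegal
(4,2): no bracket -> illegal
(5,3): no bracket -> illegal
(5,4): no bracket -> illegal

Answer: (0,3) (0,4) (1,2) (2,1) (3,4)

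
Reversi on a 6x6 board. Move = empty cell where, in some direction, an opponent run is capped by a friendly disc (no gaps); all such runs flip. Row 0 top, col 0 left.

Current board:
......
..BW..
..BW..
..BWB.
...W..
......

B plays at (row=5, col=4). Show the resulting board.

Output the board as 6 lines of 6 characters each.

Place B at (5,4); scan 8 dirs for brackets.
Dir NW: opp run (4,3) capped by B -> flip
Dir N: first cell '.' (not opp) -> no flip
Dir NE: first cell '.' (not opp) -> no flip
Dir W: first cell '.' (not opp) -> no flip
Dir E: first cell '.' (not opp) -> no flip
Dir SW: edge -> no flip
Dir S: edge -> no flip
Dir SE: edge -> no flip
All flips: (4,3)

Answer: ......
..BW..
..BW..
..BWB.
...B..
....B.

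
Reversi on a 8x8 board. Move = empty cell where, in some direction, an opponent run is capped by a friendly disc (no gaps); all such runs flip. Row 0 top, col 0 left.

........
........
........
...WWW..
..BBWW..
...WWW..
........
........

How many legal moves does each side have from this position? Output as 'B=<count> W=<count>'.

-- B to move --
(2,2): no bracket -> illegal
(2,3): flips 1 -> legal
(2,4): flips 1 -> legal
(2,5): flips 1 -> legal
(2,6): no bracket -> illegal
(3,2): no bracket -> illegal
(3,6): no bracket -> illegal
(4,6): flips 2 -> legal
(5,2): no bracket -> illegal
(5,6): no bracket -> illegal
(6,2): no bracket -> illegal
(6,3): flips 1 -> legal
(6,4): flips 1 -> legal
(6,5): flips 1 -> legal
(6,6): no bracket -> illegal
B mobility = 7
-- W to move --
(3,1): flips 1 -> legal
(3,2): flips 1 -> legal
(4,1): flips 2 -> legal
(5,1): flips 1 -> legal
(5,2): flips 1 -> legal
W mobility = 5

Answer: B=7 W=5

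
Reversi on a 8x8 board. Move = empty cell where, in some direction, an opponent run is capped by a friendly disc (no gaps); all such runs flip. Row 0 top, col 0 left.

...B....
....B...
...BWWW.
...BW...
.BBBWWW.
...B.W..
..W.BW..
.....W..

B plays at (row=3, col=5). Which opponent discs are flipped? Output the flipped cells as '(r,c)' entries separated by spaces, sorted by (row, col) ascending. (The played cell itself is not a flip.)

Dir NW: opp run (2,4), next='.' -> no flip
Dir N: opp run (2,5), next='.' -> no flip
Dir NE: opp run (2,6), next='.' -> no flip
Dir W: opp run (3,4) capped by B -> flip
Dir E: first cell '.' (not opp) -> no flip
Dir SW: opp run (4,4) capped by B -> flip
Dir S: opp run (4,5) (5,5) (6,5) (7,5), next=edge -> no flip
Dir SE: opp run (4,6), next='.' -> no flip

Answer: (3,4) (4,4)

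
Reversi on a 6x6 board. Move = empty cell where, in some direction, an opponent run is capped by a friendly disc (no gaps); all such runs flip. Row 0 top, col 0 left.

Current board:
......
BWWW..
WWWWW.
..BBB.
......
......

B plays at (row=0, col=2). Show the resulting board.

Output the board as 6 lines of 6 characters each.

Place B at (0,2); scan 8 dirs for brackets.
Dir NW: edge -> no flip
Dir N: edge -> no flip
Dir NE: edge -> no flip
Dir W: first cell '.' (not opp) -> no flip
Dir E: first cell '.' (not opp) -> no flip
Dir SW: opp run (1,1) (2,0), next=edge -> no flip
Dir S: opp run (1,2) (2,2) capped by B -> flip
Dir SE: opp run (1,3) (2,4), next='.' -> no flip
All flips: (1,2) (2,2)

Answer: ..B...
BWBW..
WWBWW.
..BBB.
......
......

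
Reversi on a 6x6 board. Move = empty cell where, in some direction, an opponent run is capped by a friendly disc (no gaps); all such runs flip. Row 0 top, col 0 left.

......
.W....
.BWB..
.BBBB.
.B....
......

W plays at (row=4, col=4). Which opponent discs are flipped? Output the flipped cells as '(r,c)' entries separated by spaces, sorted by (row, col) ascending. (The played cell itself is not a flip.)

Answer: (3,3)

Derivation:
Dir NW: opp run (3,3) capped by W -> flip
Dir N: opp run (3,4), next='.' -> no flip
Dir NE: first cell '.' (not opp) -> no flip
Dir W: first cell '.' (not opp) -> no flip
Dir E: first cell '.' (not opp) -> no flip
Dir SW: first cell '.' (not opp) -> no flip
Dir S: first cell '.' (not opp) -> no flip
Dir SE: first cell '.' (not opp) -> no flip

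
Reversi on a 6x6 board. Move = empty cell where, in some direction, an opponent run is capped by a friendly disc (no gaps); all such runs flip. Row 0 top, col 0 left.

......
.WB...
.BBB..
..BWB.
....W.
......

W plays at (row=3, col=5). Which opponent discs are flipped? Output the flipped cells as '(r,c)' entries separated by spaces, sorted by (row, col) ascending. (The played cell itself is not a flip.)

Answer: (3,4)

Derivation:
Dir NW: first cell '.' (not opp) -> no flip
Dir N: first cell '.' (not opp) -> no flip
Dir NE: edge -> no flip
Dir W: opp run (3,4) capped by W -> flip
Dir E: edge -> no flip
Dir SW: first cell 'W' (not opp) -> no flip
Dir S: first cell '.' (not opp) -> no flip
Dir SE: edge -> no flip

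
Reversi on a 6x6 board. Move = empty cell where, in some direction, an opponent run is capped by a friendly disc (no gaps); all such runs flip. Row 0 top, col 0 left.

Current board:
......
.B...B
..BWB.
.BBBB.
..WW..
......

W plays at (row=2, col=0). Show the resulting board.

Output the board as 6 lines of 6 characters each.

Answer: ......
.B...B
W.BWB.
.WBBB.
..WW..
......

Derivation:
Place W at (2,0); scan 8 dirs for brackets.
Dir NW: edge -> no flip
Dir N: first cell '.' (not opp) -> no flip
Dir NE: opp run (1,1), next='.' -> no flip
Dir W: edge -> no flip
Dir E: first cell '.' (not opp) -> no flip
Dir SW: edge -> no flip
Dir S: first cell '.' (not opp) -> no flip
Dir SE: opp run (3,1) capped by W -> flip
All flips: (3,1)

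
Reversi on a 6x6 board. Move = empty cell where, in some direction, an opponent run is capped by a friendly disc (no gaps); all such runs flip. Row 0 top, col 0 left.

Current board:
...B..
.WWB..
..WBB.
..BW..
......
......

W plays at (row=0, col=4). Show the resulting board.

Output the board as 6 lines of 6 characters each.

Answer: ...BW.
.WWW..
..WBB.
..BW..
......
......

Derivation:
Place W at (0,4); scan 8 dirs for brackets.
Dir NW: edge -> no flip
Dir N: edge -> no flip
Dir NE: edge -> no flip
Dir W: opp run (0,3), next='.' -> no flip
Dir E: first cell '.' (not opp) -> no flip
Dir SW: opp run (1,3) capped by W -> flip
Dir S: first cell '.' (not opp) -> no flip
Dir SE: first cell '.' (not opp) -> no flip
All flips: (1,3)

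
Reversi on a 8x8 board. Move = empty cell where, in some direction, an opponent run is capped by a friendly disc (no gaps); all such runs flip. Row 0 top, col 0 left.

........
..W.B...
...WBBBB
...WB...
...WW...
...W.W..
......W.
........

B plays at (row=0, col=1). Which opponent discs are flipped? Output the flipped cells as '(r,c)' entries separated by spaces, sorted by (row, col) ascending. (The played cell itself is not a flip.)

Dir NW: edge -> no flip
Dir N: edge -> no flip
Dir NE: edge -> no flip
Dir W: first cell '.' (not opp) -> no flip
Dir E: first cell '.' (not opp) -> no flip
Dir SW: first cell '.' (not opp) -> no flip
Dir S: first cell '.' (not opp) -> no flip
Dir SE: opp run (1,2) (2,3) capped by B -> flip

Answer: (1,2) (2,3)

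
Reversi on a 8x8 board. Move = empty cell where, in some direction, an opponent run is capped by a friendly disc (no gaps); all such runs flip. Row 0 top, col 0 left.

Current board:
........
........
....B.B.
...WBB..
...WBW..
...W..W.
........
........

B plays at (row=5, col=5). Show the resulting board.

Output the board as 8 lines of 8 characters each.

Answer: ........
........
....B.B.
...WBB..
...WBB..
...W.BW.
........
........

Derivation:
Place B at (5,5); scan 8 dirs for brackets.
Dir NW: first cell 'B' (not opp) -> no flip
Dir N: opp run (4,5) capped by B -> flip
Dir NE: first cell '.' (not opp) -> no flip
Dir W: first cell '.' (not opp) -> no flip
Dir E: opp run (5,6), next='.' -> no flip
Dir SW: first cell '.' (not opp) -> no flip
Dir S: first cell '.' (not opp) -> no flip
Dir SE: first cell '.' (not opp) -> no flip
All flips: (4,5)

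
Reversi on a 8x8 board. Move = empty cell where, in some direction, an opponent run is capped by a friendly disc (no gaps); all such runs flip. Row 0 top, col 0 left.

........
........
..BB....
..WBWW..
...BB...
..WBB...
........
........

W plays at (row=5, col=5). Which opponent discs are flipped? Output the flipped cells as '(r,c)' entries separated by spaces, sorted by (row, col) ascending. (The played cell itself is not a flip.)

Dir NW: opp run (4,4) (3,3) (2,2), next='.' -> no flip
Dir N: first cell '.' (not opp) -> no flip
Dir NE: first cell '.' (not opp) -> no flip
Dir W: opp run (5,4) (5,3) capped by W -> flip
Dir E: first cell '.' (not opp) -> no flip
Dir SW: first cell '.' (not opp) -> no flip
Dir S: first cell '.' (not opp) -> no flip
Dir SE: first cell '.' (not opp) -> no flip

Answer: (5,3) (5,4)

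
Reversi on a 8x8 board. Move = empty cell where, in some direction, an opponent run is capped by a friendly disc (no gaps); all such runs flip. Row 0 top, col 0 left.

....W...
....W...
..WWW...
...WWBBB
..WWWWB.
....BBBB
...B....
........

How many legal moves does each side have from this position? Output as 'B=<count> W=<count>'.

Answer: B=6 W=9

Derivation:
-- B to move --
(0,3): no bracket -> illegal
(0,5): no bracket -> illegal
(1,1): flips 3 -> legal
(1,2): flips 3 -> legal
(1,3): flips 1 -> legal
(1,5): no bracket -> illegal
(2,1): no bracket -> illegal
(2,5): no bracket -> illegal
(3,1): no bracket -> illegal
(3,2): flips 3 -> legal
(4,1): flips 4 -> legal
(5,1): no bracket -> illegal
(5,2): no bracket -> illegal
(5,3): flips 1 -> legal
B mobility = 6
-- W to move --
(2,5): flips 1 -> legal
(2,6): flips 1 -> legal
(2,7): flips 1 -> legal
(4,7): flips 1 -> legal
(5,2): no bracket -> illegal
(5,3): no bracket -> illegal
(6,2): no bracket -> illegal
(6,4): flips 1 -> legal
(6,5): flips 2 -> legal
(6,6): flips 1 -> legal
(6,7): flips 1 -> legal
(7,2): flips 2 -> legal
(7,3): no bracket -> illegal
(7,4): no bracket -> illegal
W mobility = 9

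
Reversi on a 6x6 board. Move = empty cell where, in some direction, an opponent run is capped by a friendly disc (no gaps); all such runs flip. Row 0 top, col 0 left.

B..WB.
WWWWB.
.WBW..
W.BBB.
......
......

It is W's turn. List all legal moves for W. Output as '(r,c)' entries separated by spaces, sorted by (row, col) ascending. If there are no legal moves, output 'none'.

(0,1): no bracket -> illegal
(0,5): flips 2 -> legal
(1,5): flips 1 -> legal
(2,4): no bracket -> illegal
(2,5): flips 1 -> legal
(3,1): flips 1 -> legal
(3,5): no bracket -> illegal
(4,1): flips 1 -> legal
(4,2): flips 2 -> legal
(4,3): flips 2 -> legal
(4,4): flips 2 -> legal
(4,5): flips 1 -> legal

Answer: (0,5) (1,5) (2,5) (3,1) (4,1) (4,2) (4,3) (4,4) (4,5)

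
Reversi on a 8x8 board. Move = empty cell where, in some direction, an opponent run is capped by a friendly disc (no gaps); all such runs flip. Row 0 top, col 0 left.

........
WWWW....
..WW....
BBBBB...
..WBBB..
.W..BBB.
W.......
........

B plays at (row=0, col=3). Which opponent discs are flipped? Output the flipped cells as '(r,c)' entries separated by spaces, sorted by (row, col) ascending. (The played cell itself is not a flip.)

Dir NW: edge -> no flip
Dir N: edge -> no flip
Dir NE: edge -> no flip
Dir W: first cell '.' (not opp) -> no flip
Dir E: first cell '.' (not opp) -> no flip
Dir SW: opp run (1,2), next='.' -> no flip
Dir S: opp run (1,3) (2,3) capped by B -> flip
Dir SE: first cell '.' (not opp) -> no flip

Answer: (1,3) (2,3)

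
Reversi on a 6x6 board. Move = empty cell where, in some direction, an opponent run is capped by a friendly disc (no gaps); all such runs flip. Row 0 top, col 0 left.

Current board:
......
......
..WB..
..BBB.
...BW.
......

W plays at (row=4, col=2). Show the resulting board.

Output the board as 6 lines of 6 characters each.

Place W at (4,2); scan 8 dirs for brackets.
Dir NW: first cell '.' (not opp) -> no flip
Dir N: opp run (3,2) capped by W -> flip
Dir NE: opp run (3,3), next='.' -> no flip
Dir W: first cell '.' (not opp) -> no flip
Dir E: opp run (4,3) capped by W -> flip
Dir SW: first cell '.' (not opp) -> no flip
Dir S: first cell '.' (not opp) -> no flip
Dir SE: first cell '.' (not opp) -> no flip
All flips: (3,2) (4,3)

Answer: ......
......
..WB..
..WBB.
..WWW.
......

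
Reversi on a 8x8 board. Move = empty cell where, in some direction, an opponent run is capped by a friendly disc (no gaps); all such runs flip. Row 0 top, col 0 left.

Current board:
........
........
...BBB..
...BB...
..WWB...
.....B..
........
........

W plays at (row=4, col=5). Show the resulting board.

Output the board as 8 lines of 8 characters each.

Answer: ........
........
...BBB..
...BB...
..WWWW..
.....B..
........
........

Derivation:
Place W at (4,5); scan 8 dirs for brackets.
Dir NW: opp run (3,4) (2,3), next='.' -> no flip
Dir N: first cell '.' (not opp) -> no flip
Dir NE: first cell '.' (not opp) -> no flip
Dir W: opp run (4,4) capped by W -> flip
Dir E: first cell '.' (not opp) -> no flip
Dir SW: first cell '.' (not opp) -> no flip
Dir S: opp run (5,5), next='.' -> no flip
Dir SE: first cell '.' (not opp) -> no flip
All flips: (4,4)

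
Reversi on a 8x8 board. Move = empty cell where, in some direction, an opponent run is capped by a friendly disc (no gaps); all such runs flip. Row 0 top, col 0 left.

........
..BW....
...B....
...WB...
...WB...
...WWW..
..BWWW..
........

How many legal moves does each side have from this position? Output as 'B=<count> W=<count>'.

Answer: B=9 W=7

Derivation:
-- B to move --
(0,2): no bracket -> illegal
(0,3): flips 1 -> legal
(0,4): no bracket -> illegal
(1,4): flips 1 -> legal
(2,2): flips 1 -> legal
(2,4): no bracket -> illegal
(3,2): flips 1 -> legal
(4,2): flips 1 -> legal
(4,5): no bracket -> illegal
(4,6): no bracket -> illegal
(5,2): flips 1 -> legal
(5,6): no bracket -> illegal
(6,6): flips 4 -> legal
(7,2): no bracket -> illegal
(7,3): flips 4 -> legal
(7,4): flips 2 -> legal
(7,5): no bracket -> illegal
(7,6): no bracket -> illegal
B mobility = 9
-- W to move --
(0,1): no bracket -> illegal
(0,2): no bracket -> illegal
(0,3): no bracket -> illegal
(1,1): flips 1 -> legal
(1,4): no bracket -> illegal
(2,1): no bracket -> illegal
(2,2): no bracket -> illegal
(2,4): flips 2 -> legal
(2,5): flips 1 -> legal
(3,2): no bracket -> illegal
(3,5): flips 2 -> legal
(4,5): flips 1 -> legal
(5,1): no bracket -> illegal
(5,2): no bracket -> illegal
(6,1): flips 1 -> legal
(7,1): flips 1 -> legal
(7,2): no bracket -> illegal
(7,3): no bracket -> illegal
W mobility = 7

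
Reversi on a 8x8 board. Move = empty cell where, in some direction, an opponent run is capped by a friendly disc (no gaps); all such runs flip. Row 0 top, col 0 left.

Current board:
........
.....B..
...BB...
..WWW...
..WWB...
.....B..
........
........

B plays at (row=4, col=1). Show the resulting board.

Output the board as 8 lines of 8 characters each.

Place B at (4,1); scan 8 dirs for brackets.
Dir NW: first cell '.' (not opp) -> no flip
Dir N: first cell '.' (not opp) -> no flip
Dir NE: opp run (3,2) capped by B -> flip
Dir W: first cell '.' (not opp) -> no flip
Dir E: opp run (4,2) (4,3) capped by B -> flip
Dir SW: first cell '.' (not opp) -> no flip
Dir S: first cell '.' (not opp) -> no flip
Dir SE: first cell '.' (not opp) -> no flip
All flips: (3,2) (4,2) (4,3)

Answer: ........
.....B..
...BB...
..BWW...
.BBBB...
.....B..
........
........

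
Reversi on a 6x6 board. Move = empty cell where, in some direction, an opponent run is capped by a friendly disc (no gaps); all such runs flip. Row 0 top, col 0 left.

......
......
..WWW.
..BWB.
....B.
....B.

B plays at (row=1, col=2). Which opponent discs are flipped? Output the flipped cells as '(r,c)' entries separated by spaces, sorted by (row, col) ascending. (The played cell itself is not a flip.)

Dir NW: first cell '.' (not opp) -> no flip
Dir N: first cell '.' (not opp) -> no flip
Dir NE: first cell '.' (not opp) -> no flip
Dir W: first cell '.' (not opp) -> no flip
Dir E: first cell '.' (not opp) -> no flip
Dir SW: first cell '.' (not opp) -> no flip
Dir S: opp run (2,2) capped by B -> flip
Dir SE: opp run (2,3) capped by B -> flip

Answer: (2,2) (2,3)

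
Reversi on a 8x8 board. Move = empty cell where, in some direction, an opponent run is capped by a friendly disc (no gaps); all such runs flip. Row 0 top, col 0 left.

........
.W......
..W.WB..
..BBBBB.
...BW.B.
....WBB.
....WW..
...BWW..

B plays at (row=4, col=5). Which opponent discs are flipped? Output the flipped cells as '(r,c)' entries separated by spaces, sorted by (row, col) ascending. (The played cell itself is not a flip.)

Dir NW: first cell 'B' (not opp) -> no flip
Dir N: first cell 'B' (not opp) -> no flip
Dir NE: first cell 'B' (not opp) -> no flip
Dir W: opp run (4,4) capped by B -> flip
Dir E: first cell 'B' (not opp) -> no flip
Dir SW: opp run (5,4), next='.' -> no flip
Dir S: first cell 'B' (not opp) -> no flip
Dir SE: first cell 'B' (not opp) -> no flip

Answer: (4,4)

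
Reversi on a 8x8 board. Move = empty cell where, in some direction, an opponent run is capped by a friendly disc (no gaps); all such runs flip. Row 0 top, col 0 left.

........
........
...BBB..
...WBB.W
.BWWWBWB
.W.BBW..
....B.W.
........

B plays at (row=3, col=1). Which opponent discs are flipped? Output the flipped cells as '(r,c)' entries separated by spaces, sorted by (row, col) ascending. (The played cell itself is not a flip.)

Answer: (4,2)

Derivation:
Dir NW: first cell '.' (not opp) -> no flip
Dir N: first cell '.' (not opp) -> no flip
Dir NE: first cell '.' (not opp) -> no flip
Dir W: first cell '.' (not opp) -> no flip
Dir E: first cell '.' (not opp) -> no flip
Dir SW: first cell '.' (not opp) -> no flip
Dir S: first cell 'B' (not opp) -> no flip
Dir SE: opp run (4,2) capped by B -> flip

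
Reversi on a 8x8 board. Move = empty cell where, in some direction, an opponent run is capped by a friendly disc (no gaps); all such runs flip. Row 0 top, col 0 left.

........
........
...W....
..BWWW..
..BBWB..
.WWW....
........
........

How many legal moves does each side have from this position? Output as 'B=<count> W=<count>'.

Answer: B=11 W=6

Derivation:
-- B to move --
(1,2): flips 2 -> legal
(1,3): flips 2 -> legal
(1,4): flips 1 -> legal
(2,2): no bracket -> illegal
(2,4): flips 1 -> legal
(2,5): flips 2 -> legal
(2,6): no bracket -> illegal
(3,6): flips 3 -> legal
(4,0): no bracket -> illegal
(4,1): no bracket -> illegal
(4,6): no bracket -> illegal
(5,0): no bracket -> illegal
(5,4): no bracket -> illegal
(5,5): no bracket -> illegal
(6,0): flips 1 -> legal
(6,1): flips 1 -> legal
(6,2): flips 1 -> legal
(6,3): flips 1 -> legal
(6,4): flips 1 -> legal
B mobility = 11
-- W to move --
(2,1): no bracket -> illegal
(2,2): flips 2 -> legal
(3,1): flips 2 -> legal
(3,6): no bracket -> illegal
(4,1): flips 3 -> legal
(4,6): flips 1 -> legal
(5,4): no bracket -> illegal
(5,5): flips 1 -> legal
(5,6): flips 1 -> legal
W mobility = 6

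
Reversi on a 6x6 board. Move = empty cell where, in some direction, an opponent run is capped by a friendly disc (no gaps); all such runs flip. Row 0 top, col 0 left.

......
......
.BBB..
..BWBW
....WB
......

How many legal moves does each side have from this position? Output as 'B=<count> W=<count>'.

Answer: B=4 W=5

Derivation:
-- B to move --
(2,4): no bracket -> illegal
(2,5): flips 1 -> legal
(4,2): no bracket -> illegal
(4,3): flips 2 -> legal
(5,3): no bracket -> illegal
(5,4): flips 1 -> legal
(5,5): flips 2 -> legal
B mobility = 4
-- W to move --
(1,0): no bracket -> illegal
(1,1): flips 1 -> legal
(1,2): no bracket -> illegal
(1,3): flips 1 -> legal
(1,4): no bracket -> illegal
(2,0): no bracket -> illegal
(2,4): flips 1 -> legal
(2,5): no bracket -> illegal
(3,0): no bracket -> illegal
(3,1): flips 1 -> legal
(4,1): no bracket -> illegal
(4,2): no bracket -> illegal
(4,3): no bracket -> illegal
(5,4): no bracket -> illegal
(5,5): flips 1 -> legal
W mobility = 5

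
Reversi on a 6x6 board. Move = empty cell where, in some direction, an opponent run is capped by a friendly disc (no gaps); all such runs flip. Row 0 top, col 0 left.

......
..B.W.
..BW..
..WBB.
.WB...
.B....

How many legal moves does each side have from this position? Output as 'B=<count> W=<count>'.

Answer: B=4 W=7

Derivation:
-- B to move --
(0,3): no bracket -> illegal
(0,4): no bracket -> illegal
(0,5): no bracket -> illegal
(1,3): flips 1 -> legal
(1,5): no bracket -> illegal
(2,1): no bracket -> illegal
(2,4): flips 1 -> legal
(2,5): no bracket -> illegal
(3,0): no bracket -> illegal
(3,1): flips 2 -> legal
(4,0): flips 1 -> legal
(4,3): no bracket -> illegal
(5,0): no bracket -> illegal
(5,2): no bracket -> illegal
B mobility = 4
-- W to move --
(0,1): flips 1 -> legal
(0,2): flips 2 -> legal
(0,3): no bracket -> illegal
(1,1): no bracket -> illegal
(1,3): no bracket -> illegal
(2,1): flips 1 -> legal
(2,4): no bracket -> illegal
(2,5): no bracket -> illegal
(3,1): no bracket -> illegal
(3,5): flips 2 -> legal
(4,0): no bracket -> illegal
(4,3): flips 2 -> legal
(4,4): no bracket -> illegal
(4,5): flips 1 -> legal
(5,0): no bracket -> illegal
(5,2): flips 1 -> legal
(5,3): no bracket -> illegal
W mobility = 7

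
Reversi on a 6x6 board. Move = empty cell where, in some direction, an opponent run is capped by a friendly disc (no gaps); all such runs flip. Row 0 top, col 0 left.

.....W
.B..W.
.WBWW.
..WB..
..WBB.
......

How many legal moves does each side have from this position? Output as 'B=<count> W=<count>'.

Answer: B=9 W=6

Derivation:
-- B to move --
(0,3): no bracket -> illegal
(0,4): no bracket -> illegal
(1,0): flips 2 -> legal
(1,2): no bracket -> illegal
(1,3): flips 1 -> legal
(1,5): flips 1 -> legal
(2,0): flips 1 -> legal
(2,5): flips 2 -> legal
(3,0): no bracket -> illegal
(3,1): flips 2 -> legal
(3,4): no bracket -> illegal
(3,5): no bracket -> illegal
(4,1): flips 1 -> legal
(5,1): flips 1 -> legal
(5,2): flips 2 -> legal
(5,3): no bracket -> illegal
B mobility = 9
-- W to move --
(0,0): no bracket -> illegal
(0,1): flips 1 -> legal
(0,2): no bracket -> illegal
(1,0): no bracket -> illegal
(1,2): flips 1 -> legal
(1,3): no bracket -> illegal
(2,0): no bracket -> illegal
(3,1): no bracket -> illegal
(3,4): flips 1 -> legal
(3,5): no bracket -> illegal
(4,5): flips 2 -> legal
(5,2): no bracket -> illegal
(5,3): flips 2 -> legal
(5,4): flips 1 -> legal
(5,5): no bracket -> illegal
W mobility = 6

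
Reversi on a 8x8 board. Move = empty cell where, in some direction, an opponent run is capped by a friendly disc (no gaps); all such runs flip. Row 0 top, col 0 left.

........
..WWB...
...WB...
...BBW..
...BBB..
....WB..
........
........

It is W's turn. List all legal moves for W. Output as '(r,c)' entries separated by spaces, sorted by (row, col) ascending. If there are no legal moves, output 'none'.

(0,3): no bracket -> illegal
(0,4): flips 4 -> legal
(0,5): flips 1 -> legal
(1,5): flips 1 -> legal
(2,2): no bracket -> illegal
(2,5): flips 1 -> legal
(3,2): flips 3 -> legal
(3,6): flips 1 -> legal
(4,2): no bracket -> illegal
(4,6): no bracket -> illegal
(5,2): no bracket -> illegal
(5,3): flips 3 -> legal
(5,6): flips 3 -> legal
(6,4): no bracket -> illegal
(6,5): flips 2 -> legal
(6,6): no bracket -> illegal

Answer: (0,4) (0,5) (1,5) (2,5) (3,2) (3,6) (5,3) (5,6) (6,5)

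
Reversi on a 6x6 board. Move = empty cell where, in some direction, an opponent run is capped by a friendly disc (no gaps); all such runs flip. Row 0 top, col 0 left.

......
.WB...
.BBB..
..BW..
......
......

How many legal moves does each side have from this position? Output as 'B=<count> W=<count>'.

Answer: B=6 W=2

Derivation:
-- B to move --
(0,0): flips 1 -> legal
(0,1): flips 1 -> legal
(0,2): no bracket -> illegal
(1,0): flips 1 -> legal
(2,0): no bracket -> illegal
(2,4): no bracket -> illegal
(3,4): flips 1 -> legal
(4,2): no bracket -> illegal
(4,3): flips 1 -> legal
(4,4): flips 1 -> legal
B mobility = 6
-- W to move --
(0,1): no bracket -> illegal
(0,2): no bracket -> illegal
(0,3): no bracket -> illegal
(1,0): no bracket -> illegal
(1,3): flips 2 -> legal
(1,4): no bracket -> illegal
(2,0): no bracket -> illegal
(2,4): no bracket -> illegal
(3,0): no bracket -> illegal
(3,1): flips 2 -> legal
(3,4): no bracket -> illegal
(4,1): no bracket -> illegal
(4,2): no bracket -> illegal
(4,3): no bracket -> illegal
W mobility = 2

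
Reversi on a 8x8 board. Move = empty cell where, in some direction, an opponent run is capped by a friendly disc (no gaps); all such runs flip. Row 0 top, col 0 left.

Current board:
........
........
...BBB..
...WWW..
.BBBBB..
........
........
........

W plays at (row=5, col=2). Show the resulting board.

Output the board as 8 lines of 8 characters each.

Answer: ........
........
...BBB..
...WWW..
.BBWBB..
..W.....
........
........

Derivation:
Place W at (5,2); scan 8 dirs for brackets.
Dir NW: opp run (4,1), next='.' -> no flip
Dir N: opp run (4,2), next='.' -> no flip
Dir NE: opp run (4,3) capped by W -> flip
Dir W: first cell '.' (not opp) -> no flip
Dir E: first cell '.' (not opp) -> no flip
Dir SW: first cell '.' (not opp) -> no flip
Dir S: first cell '.' (not opp) -> no flip
Dir SE: first cell '.' (not opp) -> no flip
All flips: (4,3)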